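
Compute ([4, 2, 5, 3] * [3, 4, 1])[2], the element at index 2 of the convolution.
Use y[k] = Σ_i a[i]·b[k-i] at k=2. y[2] = 4×1 + 2×4 + 5×3 = 27

27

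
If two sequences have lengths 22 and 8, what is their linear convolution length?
Linear/full convolution length: m + n - 1 = 22 + 8 - 1 = 29

29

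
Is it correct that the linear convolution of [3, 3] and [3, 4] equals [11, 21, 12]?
Recompute linear convolution of [3, 3] and [3, 4]: y[0] = 3×3 = 9; y[1] = 3×4 + 3×3 = 21; y[2] = 3×4 = 12 → [9, 21, 12]. Compare to given [11, 21, 12]: they differ at index 0: given 11, correct 9, so answer: No

No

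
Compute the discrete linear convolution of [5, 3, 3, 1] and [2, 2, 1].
y[0] = 5×2 = 10; y[1] = 5×2 + 3×2 = 16; y[2] = 5×1 + 3×2 + 3×2 = 17; y[3] = 3×1 + 3×2 + 1×2 = 11; y[4] = 3×1 + 1×2 = 5; y[5] = 1×1 = 1

[10, 16, 17, 11, 5, 1]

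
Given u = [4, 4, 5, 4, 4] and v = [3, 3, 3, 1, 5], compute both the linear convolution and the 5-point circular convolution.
Linear: y_lin[0] = 4×3 = 12; y_lin[1] = 4×3 + 4×3 = 24; y_lin[2] = 4×3 + 4×3 + 5×3 = 39; y_lin[3] = 4×1 + 4×3 + 5×3 + 4×3 = 43; y_lin[4] = 4×5 + 4×1 + 5×3 + 4×3 + 4×3 = 63; y_lin[5] = 4×5 + 5×1 + 4×3 + 4×3 = 49; y_lin[6] = 5×5 + 4×1 + 4×3 = 41; y_lin[7] = 4×5 + 4×1 = 24; y_lin[8] = 4×5 = 20 → [12, 24, 39, 43, 63, 49, 41, 24, 20]. Circular (length 5): y[0] = 4×3 + 4×5 + 5×1 + 4×3 + 4×3 = 61; y[1] = 4×3 + 4×3 + 5×5 + 4×1 + 4×3 = 65; y[2] = 4×3 + 4×3 + 5×3 + 4×5 + 4×1 = 63; y[3] = 4×1 + 4×3 + 5×3 + 4×3 + 4×5 = 63; y[4] = 4×5 + 4×1 + 5×3 + 4×3 + 4×3 = 63 → [61, 65, 63, 63, 63]

Linear: [12, 24, 39, 43, 63, 49, 41, 24, 20], Circular: [61, 65, 63, 63, 63]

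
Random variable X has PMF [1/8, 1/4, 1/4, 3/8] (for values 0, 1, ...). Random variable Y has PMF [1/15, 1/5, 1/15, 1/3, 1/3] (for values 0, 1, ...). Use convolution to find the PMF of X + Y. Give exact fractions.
P(X+Y=k) = Σ_i P(X=i)·P(Y=k-i) — a convolution of [1/8, 1/4, 1/4, 3/8] and [1/15, 1/5, 1/15, 1/3, 1/3]. P(X+Y=0) = (1/8)×(1/15) = 1/120; P(X+Y=1) = (1/8)×(1/5) + (1/4)×(1/15) = 1/40 + 1/60 = 1/24; P(X+Y=2) = (1/8)×(1/15) + (1/4)×(1/5) + (1/4)×(1/15) = 1/120 + 1/20 + 1/60 = 3/40; P(X+Y=3) = (1/8)×(1/3) + (1/4)×(1/15) + (1/4)×(1/5) + (3/8)×(1/15) = 1/24 + 1/60 + 1/20 + 1/40 = 2/15; P(X+Y=4) = (1/8)×(1/3) + (1/4)×(1/3) + (1/4)×(1/15) + (3/8)×(1/5) = 1/24 + 1/12 + 1/60 + 3/40 = 13/60; P(X+Y=5) = (1/4)×(1/3) + (1/4)×(1/3) + (3/8)×(1/15) = 1/12 + 1/12 + 1/40 = 23/120; P(X+Y=6) = (1/4)×(1/3) + (3/8)×(1/3) = 1/12 + 1/8 = 5/24; P(X+Y=7) = (3/8)×(1/3) = 1/8. PMF: [1/120, 1/24, 3/40, 2/15, 13/60, 23/120, 5/24, 1/8] (sums to 1 ✓)

[1/120, 1/24, 3/40, 2/15, 13/60, 23/120, 5/24, 1/8]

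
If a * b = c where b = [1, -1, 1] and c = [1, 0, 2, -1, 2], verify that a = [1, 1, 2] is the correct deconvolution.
Forward-compute [1, 1, 2] * [1, -1, 1]: c[0] = 1×1 = 1; c[1] = 1×-1 + 1×1 = 0; c[2] = 1×1 + 1×-1 + 2×1 = 2; c[3] = 1×1 + 2×-1 = -1; c[4] = 2×1 = 2 → [1, 0, 2, -1, 2]. Matches given c = [1, 0, 2, -1, 2], so verified.

Verified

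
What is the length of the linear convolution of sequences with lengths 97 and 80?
Linear/full convolution length: m + n - 1 = 97 + 80 - 1 = 176

176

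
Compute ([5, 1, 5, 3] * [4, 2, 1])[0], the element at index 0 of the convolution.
Use y[k] = Σ_i a[i]·b[k-i] at k=0. y[0] = 5×4 = 20

20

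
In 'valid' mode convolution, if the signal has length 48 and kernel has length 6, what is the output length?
'Valid' mode counts only positions where the kernel fully overlaps the signal: m - n + 1 = 48 - 6 + 1 = 43

43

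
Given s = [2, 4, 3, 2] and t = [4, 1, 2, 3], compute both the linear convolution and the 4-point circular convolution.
Linear: y_lin[0] = 2×4 = 8; y_lin[1] = 2×1 + 4×4 = 18; y_lin[2] = 2×2 + 4×1 + 3×4 = 20; y_lin[3] = 2×3 + 4×2 + 3×1 + 2×4 = 25; y_lin[4] = 4×3 + 3×2 + 2×1 = 20; y_lin[5] = 3×3 + 2×2 = 13; y_lin[6] = 2×3 = 6 → [8, 18, 20, 25, 20, 13, 6]. Circular (length 4): y[0] = 2×4 + 4×3 + 3×2 + 2×1 = 28; y[1] = 2×1 + 4×4 + 3×3 + 2×2 = 31; y[2] = 2×2 + 4×1 + 3×4 + 2×3 = 26; y[3] = 2×3 + 4×2 + 3×1 + 2×4 = 25 → [28, 31, 26, 25]

Linear: [8, 18, 20, 25, 20, 13, 6], Circular: [28, 31, 26, 25]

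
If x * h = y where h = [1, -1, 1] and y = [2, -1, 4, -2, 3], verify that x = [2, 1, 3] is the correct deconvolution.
Forward-compute [2, 1, 3] * [1, -1, 1]: y[0] = 2×1 = 2; y[1] = 2×-1 + 1×1 = -1; y[2] = 2×1 + 1×-1 + 3×1 = 4; y[3] = 1×1 + 3×-1 = -2; y[4] = 3×1 = 3 → [2, -1, 4, -2, 3]. Matches given y = [2, -1, 4, -2, 3], so verified.

Verified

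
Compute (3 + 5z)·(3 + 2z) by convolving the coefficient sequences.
Ascending coefficients: a = [3, 5], b = [3, 2]. c[0] = 3×3 = 9; c[1] = 3×2 + 5×3 = 21; c[2] = 5×2 = 10. Result coefficients: [9, 21, 10] → 9 + 21z + 10z^2

9 + 21z + 10z^2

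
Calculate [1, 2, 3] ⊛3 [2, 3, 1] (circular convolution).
Use y[k] = Σ_j a[j]·b[(k-j) mod 3]. y[0] = 1×2 + 2×1 + 3×3 = 13; y[1] = 1×3 + 2×2 + 3×1 = 10; y[2] = 1×1 + 2×3 + 3×2 = 13. Result: [13, 10, 13]

[13, 10, 13]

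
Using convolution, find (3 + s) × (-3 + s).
Ascending coefficients: a = [3, 1], b = [-3, 1]. c[0] = 3×-3 = -9; c[1] = 3×1 + 1×-3 = 0; c[2] = 1×1 = 1. Result coefficients: [-9, 0, 1] → -9 + s^2

-9 + s^2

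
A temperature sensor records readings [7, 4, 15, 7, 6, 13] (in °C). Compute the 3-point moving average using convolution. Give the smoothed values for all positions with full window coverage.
3-point moving average kernel = [1, 1, 1]. Apply in 'valid' mode (full window coverage): avg[0] = (7 + 4 + 15) / 3 = 8.67; avg[1] = (4 + 15 + 7) / 3 = 8.67; avg[2] = (15 + 7 + 6) / 3 = 9.33; avg[3] = (7 + 6 + 13) / 3 = 8.67. Smoothed values: [8.67, 8.67, 9.33, 8.67]

[8.67, 8.67, 9.33, 8.67]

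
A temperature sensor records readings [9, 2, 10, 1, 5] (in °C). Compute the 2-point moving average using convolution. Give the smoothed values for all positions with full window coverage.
2-point moving average kernel = [1, 1]. Apply in 'valid' mode (full window coverage): avg[0] = (9 + 2) / 2 = 5.5; avg[1] = (2 + 10) / 2 = 6.0; avg[2] = (10 + 1) / 2 = 5.5; avg[3] = (1 + 5) / 2 = 3.0. Smoothed values: [5.5, 6.0, 5.5, 3.0]

[5.5, 6.0, 5.5, 3.0]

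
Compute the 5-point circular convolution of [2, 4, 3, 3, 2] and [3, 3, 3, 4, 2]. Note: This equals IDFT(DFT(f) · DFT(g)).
Either evaluate y[k] = Σ_j f[j]·g[(k-j) mod 5] directly, or use IDFT(DFT(f) · DFT(g)). y[0] = 2×3 + 4×2 + 3×4 + 3×3 + 2×3 = 41; y[1] = 2×3 + 4×3 + 3×2 + 3×4 + 2×3 = 42; y[2] = 2×3 + 4×3 + 3×3 + 3×2 + 2×4 = 41; y[3] = 2×4 + 4×3 + 3×3 + 3×3 + 2×2 = 42; y[4] = 2×2 + 4×4 + 3×3 + 3×3 + 2×3 = 44. Result: [41, 42, 41, 42, 44]

[41, 42, 41, 42, 44]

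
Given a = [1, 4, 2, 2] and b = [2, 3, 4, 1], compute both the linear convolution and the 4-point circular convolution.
Linear: y_lin[0] = 1×2 = 2; y_lin[1] = 1×3 + 4×2 = 11; y_lin[2] = 1×4 + 4×3 + 2×2 = 20; y_lin[3] = 1×1 + 4×4 + 2×3 + 2×2 = 27; y_lin[4] = 4×1 + 2×4 + 2×3 = 18; y_lin[5] = 2×1 + 2×4 = 10; y_lin[6] = 2×1 = 2 → [2, 11, 20, 27, 18, 10, 2]. Circular (length 4): y[0] = 1×2 + 4×1 + 2×4 + 2×3 = 20; y[1] = 1×3 + 4×2 + 2×1 + 2×4 = 21; y[2] = 1×4 + 4×3 + 2×2 + 2×1 = 22; y[3] = 1×1 + 4×4 + 2×3 + 2×2 = 27 → [20, 21, 22, 27]

Linear: [2, 11, 20, 27, 18, 10, 2], Circular: [20, 21, 22, 27]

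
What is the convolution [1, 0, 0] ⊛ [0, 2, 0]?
y[0] = 1×0 = 0; y[1] = 1×2 + 0×0 = 2; y[2] = 1×0 + 0×2 + 0×0 = 0; y[3] = 0×0 + 0×2 = 0; y[4] = 0×0 = 0

[0, 2, 0, 0, 0]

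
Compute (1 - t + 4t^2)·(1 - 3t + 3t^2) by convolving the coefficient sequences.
Ascending coefficients: a = [1, -1, 4], b = [1, -3, 3]. c[0] = 1×1 = 1; c[1] = 1×-3 + -1×1 = -4; c[2] = 1×3 + -1×-3 + 4×1 = 10; c[3] = -1×3 + 4×-3 = -15; c[4] = 4×3 = 12. Result coefficients: [1, -4, 10, -15, 12] → 1 - 4t + 10t^2 - 15t^3 + 12t^4

1 - 4t + 10t^2 - 15t^3 + 12t^4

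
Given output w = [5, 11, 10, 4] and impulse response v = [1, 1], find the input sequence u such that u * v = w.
Deconvolve w=[5, 11, 10, 4] by v=[1, 1]. Since v[0]=1, solve forward: u[0] = w[0] / 1 = 5; u[1] = (w[1] - 5×1) / 1 = 6; u[2] = (w[2] - 6×1) / 1 = 4. So u = [5, 6, 4]. Check by forward convolution: w[0] = 5×1 = 5; w[1] = 5×1 + 6×1 = 11; w[2] = 6×1 + 4×1 = 10; w[3] = 4×1 = 4

[5, 6, 4]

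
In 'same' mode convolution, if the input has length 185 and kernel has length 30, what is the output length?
'Same' mode returns an output with the same length as the input: 185

185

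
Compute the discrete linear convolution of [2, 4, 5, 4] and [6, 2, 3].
y[0] = 2×6 = 12; y[1] = 2×2 + 4×6 = 28; y[2] = 2×3 + 4×2 + 5×6 = 44; y[3] = 4×3 + 5×2 + 4×6 = 46; y[4] = 5×3 + 4×2 = 23; y[5] = 4×3 = 12

[12, 28, 44, 46, 23, 12]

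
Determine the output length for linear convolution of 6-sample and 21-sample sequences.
Linear/full convolution length: m + n - 1 = 6 + 21 - 1 = 26

26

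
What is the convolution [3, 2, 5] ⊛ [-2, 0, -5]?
y[0] = 3×-2 = -6; y[1] = 3×0 + 2×-2 = -4; y[2] = 3×-5 + 2×0 + 5×-2 = -25; y[3] = 2×-5 + 5×0 = -10; y[4] = 5×-5 = -25

[-6, -4, -25, -10, -25]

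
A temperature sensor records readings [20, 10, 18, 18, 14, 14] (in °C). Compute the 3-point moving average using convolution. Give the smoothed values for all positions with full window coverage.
3-point moving average kernel = [1, 1, 1]. Apply in 'valid' mode (full window coverage): avg[0] = (20 + 10 + 18) / 3 = 16.0; avg[1] = (10 + 18 + 18) / 3 = 15.33; avg[2] = (18 + 18 + 14) / 3 = 16.67; avg[3] = (18 + 14 + 14) / 3 = 15.33. Smoothed values: [16.0, 15.33, 16.67, 15.33]

[16.0, 15.33, 16.67, 15.33]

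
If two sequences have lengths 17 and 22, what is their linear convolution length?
Linear/full convolution length: m + n - 1 = 17 + 22 - 1 = 38

38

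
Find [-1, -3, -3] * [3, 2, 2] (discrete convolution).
y[0] = -1×3 = -3; y[1] = -1×2 + -3×3 = -11; y[2] = -1×2 + -3×2 + -3×3 = -17; y[3] = -3×2 + -3×2 = -12; y[4] = -3×2 = -6

[-3, -11, -17, -12, -6]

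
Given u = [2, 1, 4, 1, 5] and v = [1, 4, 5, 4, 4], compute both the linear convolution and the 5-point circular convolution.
Linear: y_lin[0] = 2×1 = 2; y_lin[1] = 2×4 + 1×1 = 9; y_lin[2] = 2×5 + 1×4 + 4×1 = 18; y_lin[3] = 2×4 + 1×5 + 4×4 + 1×1 = 30; y_lin[4] = 2×4 + 1×4 + 4×5 + 1×4 + 5×1 = 41; y_lin[5] = 1×4 + 4×4 + 1×5 + 5×4 = 45; y_lin[6] = 4×4 + 1×4 + 5×5 = 45; y_lin[7] = 1×4 + 5×4 = 24; y_lin[8] = 5×4 = 20 → [2, 9, 18, 30, 41, 45, 45, 24, 20]. Circular (length 5): y[0] = 2×1 + 1×4 + 4×4 + 1×5 + 5×4 = 47; y[1] = 2×4 + 1×1 + 4×4 + 1×4 + 5×5 = 54; y[2] = 2×5 + 1×4 + 4×1 + 1×4 + 5×4 = 42; y[3] = 2×4 + 1×5 + 4×4 + 1×1 + 5×4 = 50; y[4] = 2×4 + 1×4 + 4×5 + 1×4 + 5×1 = 41 → [47, 54, 42, 50, 41]

Linear: [2, 9, 18, 30, 41, 45, 45, 24, 20], Circular: [47, 54, 42, 50, 41]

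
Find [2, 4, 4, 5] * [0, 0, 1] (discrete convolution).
y[0] = 2×0 = 0; y[1] = 2×0 + 4×0 = 0; y[2] = 2×1 + 4×0 + 4×0 = 2; y[3] = 4×1 + 4×0 + 5×0 = 4; y[4] = 4×1 + 5×0 = 4; y[5] = 5×1 = 5

[0, 0, 2, 4, 4, 5]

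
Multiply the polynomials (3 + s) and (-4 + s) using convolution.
Ascending coefficients: a = [3, 1], b = [-4, 1]. c[0] = 3×-4 = -12; c[1] = 3×1 + 1×-4 = -1; c[2] = 1×1 = 1. Result coefficients: [-12, -1, 1] → -12 - s + s^2

-12 - s + s^2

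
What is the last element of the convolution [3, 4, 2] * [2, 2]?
Use y[k] = Σ_i a[i]·b[k-i] at k=3. y[3] = 2×2 = 4

4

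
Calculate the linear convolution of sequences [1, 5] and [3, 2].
y[0] = 1×3 = 3; y[1] = 1×2 + 5×3 = 17; y[2] = 5×2 = 10

[3, 17, 10]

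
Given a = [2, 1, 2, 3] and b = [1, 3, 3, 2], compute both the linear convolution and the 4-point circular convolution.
Linear: y_lin[0] = 2×1 = 2; y_lin[1] = 2×3 + 1×1 = 7; y_lin[2] = 2×3 + 1×3 + 2×1 = 11; y_lin[3] = 2×2 + 1×3 + 2×3 + 3×1 = 16; y_lin[4] = 1×2 + 2×3 + 3×3 = 17; y_lin[5] = 2×2 + 3×3 = 13; y_lin[6] = 3×2 = 6 → [2, 7, 11, 16, 17, 13, 6]. Circular (length 4): y[0] = 2×1 + 1×2 + 2×3 + 3×3 = 19; y[1] = 2×3 + 1×1 + 2×2 + 3×3 = 20; y[2] = 2×3 + 1×3 + 2×1 + 3×2 = 17; y[3] = 2×2 + 1×3 + 2×3 + 3×1 = 16 → [19, 20, 17, 16]

Linear: [2, 7, 11, 16, 17, 13, 6], Circular: [19, 20, 17, 16]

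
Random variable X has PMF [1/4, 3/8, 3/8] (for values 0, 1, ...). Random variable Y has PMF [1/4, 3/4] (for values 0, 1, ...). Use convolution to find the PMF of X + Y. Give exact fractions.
P(X+Y=k) = Σ_i P(X=i)·P(Y=k-i) — a convolution of [1/4, 3/8, 3/8] and [1/4, 3/4]. P(X+Y=0) = (1/4)×(1/4) = 1/16; P(X+Y=1) = (1/4)×(3/4) + (3/8)×(1/4) = 3/16 + 3/32 = 9/32; P(X+Y=2) = (3/8)×(3/4) + (3/8)×(1/4) = 9/32 + 3/32 = 3/8; P(X+Y=3) = (3/8)×(3/4) = 9/32. PMF: [1/16, 9/32, 3/8, 9/32] (sums to 1 ✓)

[1/16, 9/32, 3/8, 9/32]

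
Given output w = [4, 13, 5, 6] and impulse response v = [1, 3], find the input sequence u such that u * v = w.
Deconvolve w=[4, 13, 5, 6] by v=[1, 3]. Since v[0]=1, solve forward: u[0] = w[0] / 1 = 4; u[1] = (w[1] - 4×3) / 1 = 1; u[2] = (w[2] - 1×3) / 1 = 2. So u = [4, 1, 2]. Check by forward convolution: w[0] = 4×1 = 4; w[1] = 4×3 + 1×1 = 13; w[2] = 1×3 + 2×1 = 5; w[3] = 2×3 = 6

[4, 1, 2]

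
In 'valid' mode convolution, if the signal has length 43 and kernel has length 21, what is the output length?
'Valid' mode counts only positions where the kernel fully overlaps the signal: m - n + 1 = 43 - 21 + 1 = 23

23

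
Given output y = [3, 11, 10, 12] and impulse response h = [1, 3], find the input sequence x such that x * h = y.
Deconvolve y=[3, 11, 10, 12] by h=[1, 3]. Since h[0]=1, solve forward: x[0] = y[0] / 1 = 3; x[1] = (y[1] - 3×3) / 1 = 2; x[2] = (y[2] - 2×3) / 1 = 4. So x = [3, 2, 4]. Check by forward convolution: y[0] = 3×1 = 3; y[1] = 3×3 + 2×1 = 11; y[2] = 2×3 + 4×1 = 10; y[3] = 4×3 = 12

[3, 2, 4]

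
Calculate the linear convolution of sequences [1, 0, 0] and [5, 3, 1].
y[0] = 1×5 = 5; y[1] = 1×3 + 0×5 = 3; y[2] = 1×1 + 0×3 + 0×5 = 1; y[3] = 0×1 + 0×3 = 0; y[4] = 0×1 = 0

[5, 3, 1, 0, 0]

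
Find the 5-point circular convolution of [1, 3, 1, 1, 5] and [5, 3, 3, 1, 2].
Use y[k] = Σ_j u[j]·v[(k-j) mod 5]. y[0] = 1×5 + 3×2 + 1×1 + 1×3 + 5×3 = 30; y[1] = 1×3 + 3×5 + 1×2 + 1×1 + 5×3 = 36; y[2] = 1×3 + 3×3 + 1×5 + 1×2 + 5×1 = 24; y[3] = 1×1 + 3×3 + 1×3 + 1×5 + 5×2 = 28; y[4] = 1×2 + 3×1 + 1×3 + 1×3 + 5×5 = 36. Result: [30, 36, 24, 28, 36]

[30, 36, 24, 28, 36]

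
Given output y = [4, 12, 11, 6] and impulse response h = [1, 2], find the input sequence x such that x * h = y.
Deconvolve y=[4, 12, 11, 6] by h=[1, 2]. Since h[0]=1, solve forward: x[0] = y[0] / 1 = 4; x[1] = (y[1] - 4×2) / 1 = 4; x[2] = (y[2] - 4×2) / 1 = 3. So x = [4, 4, 3]. Check by forward convolution: y[0] = 4×1 = 4; y[1] = 4×2 + 4×1 = 12; y[2] = 4×2 + 3×1 = 11; y[3] = 3×2 = 6

[4, 4, 3]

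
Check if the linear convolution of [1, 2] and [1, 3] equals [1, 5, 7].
Recompute linear convolution of [1, 2] and [1, 3]: y[0] = 1×1 = 1; y[1] = 1×3 + 2×1 = 5; y[2] = 2×3 = 6 → [1, 5, 6]. Compare to given [1, 5, 7]: they differ at index 2: given 7, correct 6, so answer: No

No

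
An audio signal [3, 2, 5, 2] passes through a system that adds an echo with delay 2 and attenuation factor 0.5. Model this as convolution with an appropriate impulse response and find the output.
Direct-path + delayed-attenuated-path model → impulse response h = [1, 0, 0.5] (1 at lag 0, 0.5 at lag 2). Output y[n] = x[n] + 0.5·x[n - 2] (with x[n] = 0 outside 0..3): y[0] = 3 + 0.5×0 = 3; y[1] = 2 + 0.5×0 = 2; y[2] = 5 + 0.5×3 = 6.5; y[3] = 2 + 0.5×2 = 3.0; y[4] = 0 + 0.5×5 = 2.5; y[5] = 0 + 0.5×2 = 1.0. So y = [3, 2, 6.5, 3.0, 2.5, 1.0]

[3, 2, 6.5, 3.0, 2.5, 1.0]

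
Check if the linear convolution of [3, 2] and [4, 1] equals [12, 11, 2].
Recompute linear convolution of [3, 2] and [4, 1]: y[0] = 3×4 = 12; y[1] = 3×1 + 2×4 = 11; y[2] = 2×1 = 2 → [12, 11, 2]. Given [12, 11, 2] matches, so answer: Yes

Yes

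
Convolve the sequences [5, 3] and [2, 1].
y[0] = 5×2 = 10; y[1] = 5×1 + 3×2 = 11; y[2] = 3×1 = 3

[10, 11, 3]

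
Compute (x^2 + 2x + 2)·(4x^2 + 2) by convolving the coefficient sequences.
Ascending coefficients: a = [2, 2, 1], b = [2, 0, 4]. c[0] = 2×2 = 4; c[1] = 2×0 + 2×2 = 4; c[2] = 2×4 + 2×0 + 1×2 = 10; c[3] = 2×4 + 1×0 = 8; c[4] = 1×4 = 4. Result coefficients: [4, 4, 10, 8, 4] → 4x^4 + 8x^3 + 10x^2 + 4x + 4

4x^4 + 8x^3 + 10x^2 + 4x + 4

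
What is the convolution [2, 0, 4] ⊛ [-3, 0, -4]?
y[0] = 2×-3 = -6; y[1] = 2×0 + 0×-3 = 0; y[2] = 2×-4 + 0×0 + 4×-3 = -20; y[3] = 0×-4 + 4×0 = 0; y[4] = 4×-4 = -16

[-6, 0, -20, 0, -16]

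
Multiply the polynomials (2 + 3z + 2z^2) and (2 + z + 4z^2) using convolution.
Ascending coefficients: a = [2, 3, 2], b = [2, 1, 4]. c[0] = 2×2 = 4; c[1] = 2×1 + 3×2 = 8; c[2] = 2×4 + 3×1 + 2×2 = 15; c[3] = 3×4 + 2×1 = 14; c[4] = 2×4 = 8. Result coefficients: [4, 8, 15, 14, 8] → 4 + 8z + 15z^2 + 14z^3 + 8z^4

4 + 8z + 15z^2 + 14z^3 + 8z^4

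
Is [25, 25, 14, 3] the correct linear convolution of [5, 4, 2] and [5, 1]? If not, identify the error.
Recompute linear convolution of [5, 4, 2] and [5, 1]: y[0] = 5×5 = 25; y[1] = 5×1 + 4×5 = 25; y[2] = 4×1 + 2×5 = 14; y[3] = 2×1 = 2 → [25, 25, 14, 2]. Compare to given [25, 25, 14, 3]: they differ at index 3: given 3, correct 2, so answer: No

No. Error at index 3: given 3, correct 2.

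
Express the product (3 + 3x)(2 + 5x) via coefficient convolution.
Ascending coefficients: a = [3, 3], b = [2, 5]. c[0] = 3×2 = 6; c[1] = 3×5 + 3×2 = 21; c[2] = 3×5 = 15. Result coefficients: [6, 21, 15] → 6 + 21x + 15x^2

6 + 21x + 15x^2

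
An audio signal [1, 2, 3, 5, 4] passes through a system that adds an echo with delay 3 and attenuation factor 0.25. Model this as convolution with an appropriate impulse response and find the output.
Direct-path + delayed-attenuated-path model → impulse response h = [1, 0, 0, 0.25] (1 at lag 0, 0.25 at lag 3). Output y[n] = x[n] + 0.25·x[n - 3] (with x[n] = 0 outside 0..4): y[0] = 1 + 0.25×0 = 1; y[1] = 2 + 0.25×0 = 2; y[2] = 3 + 0.25×0 = 3; y[3] = 5 + 0.25×1 = 5.25; y[4] = 4 + 0.25×2 = 4.5; y[5] = 0 + 0.25×3 = 0.75; y[6] = 0 + 0.25×5 = 1.25; y[7] = 0 + 0.25×4 = 1.0. So y = [1, 2, 3, 5.25, 4.5, 0.75, 1.25, 1.0]

[1, 2, 3, 5.25, 4.5, 0.75, 1.25, 1.0]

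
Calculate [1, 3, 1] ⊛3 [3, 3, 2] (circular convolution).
Use y[k] = Σ_j s[j]·t[(k-j) mod 3]. y[0] = 1×3 + 3×2 + 1×3 = 12; y[1] = 1×3 + 3×3 + 1×2 = 14; y[2] = 1×2 + 3×3 + 1×3 = 14. Result: [12, 14, 14]

[12, 14, 14]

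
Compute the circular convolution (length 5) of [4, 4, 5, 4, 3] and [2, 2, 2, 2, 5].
Use y[k] = Σ_j s[j]·t[(k-j) mod 5]. y[0] = 4×2 + 4×5 + 5×2 + 4×2 + 3×2 = 52; y[1] = 4×2 + 4×2 + 5×5 + 4×2 + 3×2 = 55; y[2] = 4×2 + 4×2 + 5×2 + 4×5 + 3×2 = 52; y[3] = 4×2 + 4×2 + 5×2 + 4×2 + 3×5 = 49; y[4] = 4×5 + 4×2 + 5×2 + 4×2 + 3×2 = 52. Result: [52, 55, 52, 49, 52]

[52, 55, 52, 49, 52]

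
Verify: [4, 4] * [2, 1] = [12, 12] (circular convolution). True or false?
Recompute circular convolution of [4, 4] and [2, 1]: y[0] = 4×2 + 4×1 = 12; y[1] = 4×1 + 4×2 = 12 → [12, 12]. Given [12, 12] matches, so answer: Yes

Yes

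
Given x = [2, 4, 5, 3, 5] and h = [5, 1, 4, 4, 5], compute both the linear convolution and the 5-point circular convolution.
Linear: y_lin[0] = 2×5 = 10; y_lin[1] = 2×1 + 4×5 = 22; y_lin[2] = 2×4 + 4×1 + 5×5 = 37; y_lin[3] = 2×4 + 4×4 + 5×1 + 3×5 = 44; y_lin[4] = 2×5 + 4×4 + 5×4 + 3×1 + 5×5 = 74; y_lin[5] = 4×5 + 5×4 + 3×4 + 5×1 = 57; y_lin[6] = 5×5 + 3×4 + 5×4 = 57; y_lin[7] = 3×5 + 5×4 = 35; y_lin[8] = 5×5 = 25 → [10, 22, 37, 44, 74, 57, 57, 35, 25]. Circular (length 5): y[0] = 2×5 + 4×5 + 5×4 + 3×4 + 5×1 = 67; y[1] = 2×1 + 4×5 + 5×5 + 3×4 + 5×4 = 79; y[2] = 2×4 + 4×1 + 5×5 + 3×5 + 5×4 = 72; y[3] = 2×4 + 4×4 + 5×1 + 3×5 + 5×5 = 69; y[4] = 2×5 + 4×4 + 5×4 + 3×1 + 5×5 = 74 → [67, 79, 72, 69, 74]

Linear: [10, 22, 37, 44, 74, 57, 57, 35, 25], Circular: [67, 79, 72, 69, 74]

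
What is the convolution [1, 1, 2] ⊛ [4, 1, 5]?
y[0] = 1×4 = 4; y[1] = 1×1 + 1×4 = 5; y[2] = 1×5 + 1×1 + 2×4 = 14; y[3] = 1×5 + 2×1 = 7; y[4] = 2×5 = 10

[4, 5, 14, 7, 10]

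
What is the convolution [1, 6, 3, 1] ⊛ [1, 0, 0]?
y[0] = 1×1 = 1; y[1] = 1×0 + 6×1 = 6; y[2] = 1×0 + 6×0 + 3×1 = 3; y[3] = 6×0 + 3×0 + 1×1 = 1; y[4] = 3×0 + 1×0 = 0; y[5] = 1×0 = 0

[1, 6, 3, 1, 0, 0]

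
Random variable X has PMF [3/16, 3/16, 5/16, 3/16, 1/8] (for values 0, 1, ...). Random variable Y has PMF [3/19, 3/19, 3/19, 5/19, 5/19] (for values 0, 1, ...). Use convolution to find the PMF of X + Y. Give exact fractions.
P(X+Y=k) = Σ_i P(X=i)·P(Y=k-i) — a convolution of [3/16, 3/16, 5/16, 3/16, 1/8] and [3/19, 3/19, 3/19, 5/19, 5/19]. P(X+Y=0) = (3/16)×(3/19) = 9/304; P(X+Y=1) = (3/16)×(3/19) + (3/16)×(3/19) = 9/304 + 9/304 = 9/152; P(X+Y=2) = (3/16)×(3/19) + (3/16)×(3/19) + (5/16)×(3/19) = 9/304 + 9/304 + 15/304 = 33/304; P(X+Y=3) = (3/16)×(5/19) + (3/16)×(3/19) + (5/16)×(3/19) + (3/16)×(3/19) = 15/304 + 9/304 + 15/304 + 9/304 = 3/19; P(X+Y=4) = (3/16)×(5/19) + (3/16)×(5/19) + (5/16)×(3/19) + (3/16)×(3/19) + (1/8)×(3/19) = 15/304 + 15/304 + 15/304 + 9/304 + 3/152 = 15/76; P(X+Y=5) = (3/16)×(5/19) + (5/16)×(5/19) + (3/16)×(3/19) + (1/8)×(3/19) = 15/304 + 25/304 + 9/304 + 3/152 = 55/304; P(X+Y=6) = (5/16)×(5/19) + (3/16)×(5/19) + (1/8)×(3/19) = 25/304 + 15/304 + 3/152 = 23/152; P(X+Y=7) = (3/16)×(5/19) + (1/8)×(5/19) = 15/304 + 5/152 = 25/304; P(X+Y=8) = (1/8)×(5/19) = 5/152. PMF: [9/304, 9/152, 33/304, 3/19, 15/76, 55/304, 23/152, 25/304, 5/152] (sums to 1 ✓)

[9/304, 9/152, 33/304, 3/19, 15/76, 55/304, 23/152, 25/304, 5/152]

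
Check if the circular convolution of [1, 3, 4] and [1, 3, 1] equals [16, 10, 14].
Recompute circular convolution of [1, 3, 4] and [1, 3, 1]: y[0] = 1×1 + 3×1 + 4×3 = 16; y[1] = 1×3 + 3×1 + 4×1 = 10; y[2] = 1×1 + 3×3 + 4×1 = 14 → [16, 10, 14]. Given [16, 10, 14] matches, so answer: Yes

Yes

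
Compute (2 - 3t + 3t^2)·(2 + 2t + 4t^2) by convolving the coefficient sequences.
Ascending coefficients: a = [2, -3, 3], b = [2, 2, 4]. c[0] = 2×2 = 4; c[1] = 2×2 + -3×2 = -2; c[2] = 2×4 + -3×2 + 3×2 = 8; c[3] = -3×4 + 3×2 = -6; c[4] = 3×4 = 12. Result coefficients: [4, -2, 8, -6, 12] → 4 - 2t + 8t^2 - 6t^3 + 12t^4

4 - 2t + 8t^2 - 6t^3 + 12t^4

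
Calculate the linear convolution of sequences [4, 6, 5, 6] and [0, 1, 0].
y[0] = 4×0 = 0; y[1] = 4×1 + 6×0 = 4; y[2] = 4×0 + 6×1 + 5×0 = 6; y[3] = 6×0 + 5×1 + 6×0 = 5; y[4] = 5×0 + 6×1 = 6; y[5] = 6×0 = 0

[0, 4, 6, 5, 6, 0]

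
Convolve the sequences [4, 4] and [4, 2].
y[0] = 4×4 = 16; y[1] = 4×2 + 4×4 = 24; y[2] = 4×2 = 8

[16, 24, 8]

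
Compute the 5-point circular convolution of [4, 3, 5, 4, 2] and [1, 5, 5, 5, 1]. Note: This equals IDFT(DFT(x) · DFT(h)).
Either evaluate y[k] = Σ_j x[j]·h[(k-j) mod 5] directly, or use IDFT(DFT(x) · DFT(h)). y[0] = 4×1 + 3×1 + 5×5 + 4×5 + 2×5 = 62; y[1] = 4×5 + 3×1 + 5×1 + 4×5 + 2×5 = 58; y[2] = 4×5 + 3×5 + 5×1 + 4×1 + 2×5 = 54; y[3] = 4×5 + 3×5 + 5×5 + 4×1 + 2×1 = 66; y[4] = 4×1 + 3×5 + 5×5 + 4×5 + 2×1 = 66. Result: [62, 58, 54, 66, 66]

[62, 58, 54, 66, 66]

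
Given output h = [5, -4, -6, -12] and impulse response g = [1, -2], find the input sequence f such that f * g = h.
Deconvolve h=[5, -4, -6, -12] by g=[1, -2]. Since g[0]=1, solve forward: f[0] = h[0] / 1 = 5; f[1] = (h[1] - 5×-2) / 1 = 6; f[2] = (h[2] - 6×-2) / 1 = 6. So f = [5, 6, 6]. Check by forward convolution: h[0] = 5×1 = 5; h[1] = 5×-2 + 6×1 = -4; h[2] = 6×-2 + 6×1 = -6; h[3] = 6×-2 = -12

[5, 6, 6]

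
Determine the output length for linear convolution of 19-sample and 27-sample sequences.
Linear/full convolution length: m + n - 1 = 19 + 27 - 1 = 45

45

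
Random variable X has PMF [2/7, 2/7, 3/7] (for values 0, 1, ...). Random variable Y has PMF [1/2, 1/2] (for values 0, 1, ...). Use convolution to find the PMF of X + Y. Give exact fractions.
P(X+Y=k) = Σ_i P(X=i)·P(Y=k-i) — a convolution of [2/7, 2/7, 3/7] and [1/2, 1/2]. P(X+Y=0) = (2/7)×(1/2) = 1/7; P(X+Y=1) = (2/7)×(1/2) + (2/7)×(1/2) = 1/7 + 1/7 = 2/7; P(X+Y=2) = (2/7)×(1/2) + (3/7)×(1/2) = 1/7 + 3/14 = 5/14; P(X+Y=3) = (3/7)×(1/2) = 3/14. PMF: [1/7, 2/7, 5/14, 3/14] (sums to 1 ✓)

[1/7, 2/7, 5/14, 3/14]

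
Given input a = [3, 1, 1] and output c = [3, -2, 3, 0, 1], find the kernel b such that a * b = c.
Output length 5 = len(a) + len(b) - 1 ⇒ len(b) = 3. Solve b forward using b[k] = (c[k] - Σ_{i≥1} a[i]·b[k-i]) / a[0]: b[0] = c[0] / a[0] = 3 / 3 = 1; b[1] = (c[1] - 1×1) / a[0] = (-2 - 1×1) / 3 = -1; b[2] = (c[2] - 1×-1 - 1×1) / a[0] = (3 - 1×-1 - 1×1) / 3 = 1. So b = [1, -1, 1]. Forward-check [3, 1, 1] * [1, -1, 1]: c[0] = 3×1 = 3; c[1] = 3×-1 + 1×1 = -2; c[2] = 3×1 + 1×-1 + 1×1 = 3; c[3] = 1×1 + 1×-1 = 0; c[4] = 1×1 = 1 → [3, -2, 3, 0, 1] ✓

[1, -1, 1]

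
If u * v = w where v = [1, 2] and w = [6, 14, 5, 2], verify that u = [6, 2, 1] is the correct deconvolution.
Forward-compute [6, 2, 1] * [1, 2]: w[0] = 6×1 = 6; w[1] = 6×2 + 2×1 = 14; w[2] = 2×2 + 1×1 = 5; w[3] = 1×2 = 2 → [6, 14, 5, 2]. Matches given w = [6, 14, 5, 2], so verified.

Verified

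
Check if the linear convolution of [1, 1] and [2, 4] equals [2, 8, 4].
Recompute linear convolution of [1, 1] and [2, 4]: y[0] = 1×2 = 2; y[1] = 1×4 + 1×2 = 6; y[2] = 1×4 = 4 → [2, 6, 4]. Compare to given [2, 8, 4]: they differ at index 1: given 8, correct 6, so answer: No

No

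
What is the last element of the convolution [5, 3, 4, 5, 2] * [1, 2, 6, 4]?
Use y[k] = Σ_i a[i]·b[k-i] at k=7. y[7] = 2×4 = 8

8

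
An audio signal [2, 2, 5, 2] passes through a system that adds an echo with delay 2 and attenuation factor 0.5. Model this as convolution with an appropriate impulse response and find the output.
Direct-path + delayed-attenuated-path model → impulse response h = [1, 0, 0.5] (1 at lag 0, 0.5 at lag 2). Output y[n] = x[n] + 0.5·x[n - 2] (with x[n] = 0 outside 0..3): y[0] = 2 + 0.5×0 = 2; y[1] = 2 + 0.5×0 = 2; y[2] = 5 + 0.5×2 = 6.0; y[3] = 2 + 0.5×2 = 3.0; y[4] = 0 + 0.5×5 = 2.5; y[5] = 0 + 0.5×2 = 1.0. So y = [2, 2, 6.0, 3.0, 2.5, 1.0]

[2, 2, 6.0, 3.0, 2.5, 1.0]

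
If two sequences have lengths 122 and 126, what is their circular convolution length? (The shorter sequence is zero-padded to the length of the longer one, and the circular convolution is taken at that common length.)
Circular convolution (zero-padding the shorter input) has length max(m, n) = max(122, 126) = 126

126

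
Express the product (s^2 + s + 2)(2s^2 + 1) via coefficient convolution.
Ascending coefficients: a = [2, 1, 1], b = [1, 0, 2]. c[0] = 2×1 = 2; c[1] = 2×0 + 1×1 = 1; c[2] = 2×2 + 1×0 + 1×1 = 5; c[3] = 1×2 + 1×0 = 2; c[4] = 1×2 = 2. Result coefficients: [2, 1, 5, 2, 2] → 2s^4 + 2s^3 + 5s^2 + s + 2

2s^4 + 2s^3 + 5s^2 + s + 2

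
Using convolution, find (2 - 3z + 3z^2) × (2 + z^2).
Ascending coefficients: a = [2, -3, 3], b = [2, 0, 1]. c[0] = 2×2 = 4; c[1] = 2×0 + -3×2 = -6; c[2] = 2×1 + -3×0 + 3×2 = 8; c[3] = -3×1 + 3×0 = -3; c[4] = 3×1 = 3. Result coefficients: [4, -6, 8, -3, 3] → 4 - 6z + 8z^2 - 3z^3 + 3z^4

4 - 6z + 8z^2 - 3z^3 + 3z^4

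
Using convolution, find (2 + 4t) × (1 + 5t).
Ascending coefficients: a = [2, 4], b = [1, 5]. c[0] = 2×1 = 2; c[1] = 2×5 + 4×1 = 14; c[2] = 4×5 = 20. Result coefficients: [2, 14, 20] → 2 + 14t + 20t^2

2 + 14t + 20t^2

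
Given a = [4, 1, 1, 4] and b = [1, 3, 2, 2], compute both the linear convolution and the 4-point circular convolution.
Linear: y_lin[0] = 4×1 = 4; y_lin[1] = 4×3 + 1×1 = 13; y_lin[2] = 4×2 + 1×3 + 1×1 = 12; y_lin[3] = 4×2 + 1×2 + 1×3 + 4×1 = 17; y_lin[4] = 1×2 + 1×2 + 4×3 = 16; y_lin[5] = 1×2 + 4×2 = 10; y_lin[6] = 4×2 = 8 → [4, 13, 12, 17, 16, 10, 8]. Circular (length 4): y[0] = 4×1 + 1×2 + 1×2 + 4×3 = 20; y[1] = 4×3 + 1×1 + 1×2 + 4×2 = 23; y[2] = 4×2 + 1×3 + 1×1 + 4×2 = 20; y[3] = 4×2 + 1×2 + 1×3 + 4×1 = 17 → [20, 23, 20, 17]

Linear: [4, 13, 12, 17, 16, 10, 8], Circular: [20, 23, 20, 17]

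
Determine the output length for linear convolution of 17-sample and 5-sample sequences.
Linear/full convolution length: m + n - 1 = 17 + 5 - 1 = 21

21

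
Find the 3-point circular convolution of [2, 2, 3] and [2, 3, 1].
Use y[k] = Σ_j u[j]·v[(k-j) mod 3]. y[0] = 2×2 + 2×1 + 3×3 = 15; y[1] = 2×3 + 2×2 + 3×1 = 13; y[2] = 2×1 + 2×3 + 3×2 = 14. Result: [15, 13, 14]

[15, 13, 14]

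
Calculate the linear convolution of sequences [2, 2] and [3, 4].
y[0] = 2×3 = 6; y[1] = 2×4 + 2×3 = 14; y[2] = 2×4 = 8

[6, 14, 8]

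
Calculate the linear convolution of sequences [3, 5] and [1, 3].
y[0] = 3×1 = 3; y[1] = 3×3 + 5×1 = 14; y[2] = 5×3 = 15

[3, 14, 15]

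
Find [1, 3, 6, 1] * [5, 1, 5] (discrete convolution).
y[0] = 1×5 = 5; y[1] = 1×1 + 3×5 = 16; y[2] = 1×5 + 3×1 + 6×5 = 38; y[3] = 3×5 + 6×1 + 1×5 = 26; y[4] = 6×5 + 1×1 = 31; y[5] = 1×5 = 5

[5, 16, 38, 26, 31, 5]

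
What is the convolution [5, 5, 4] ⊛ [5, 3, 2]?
y[0] = 5×5 = 25; y[1] = 5×3 + 5×5 = 40; y[2] = 5×2 + 5×3 + 4×5 = 45; y[3] = 5×2 + 4×3 = 22; y[4] = 4×2 = 8

[25, 40, 45, 22, 8]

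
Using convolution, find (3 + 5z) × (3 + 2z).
Ascending coefficients: a = [3, 5], b = [3, 2]. c[0] = 3×3 = 9; c[1] = 3×2 + 5×3 = 21; c[2] = 5×2 = 10. Result coefficients: [9, 21, 10] → 9 + 21z + 10z^2

9 + 21z + 10z^2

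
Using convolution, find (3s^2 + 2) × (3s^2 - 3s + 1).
Ascending coefficients: a = [2, 0, 3], b = [1, -3, 3]. c[0] = 2×1 = 2; c[1] = 2×-3 + 0×1 = -6; c[2] = 2×3 + 0×-3 + 3×1 = 9; c[3] = 0×3 + 3×-3 = -9; c[4] = 3×3 = 9. Result coefficients: [2, -6, 9, -9, 9] → 9s^4 - 9s^3 + 9s^2 - 6s + 2

9s^4 - 9s^3 + 9s^2 - 6s + 2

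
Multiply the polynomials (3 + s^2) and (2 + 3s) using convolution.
Ascending coefficients: a = [3, 0, 1], b = [2, 3]. c[0] = 3×2 = 6; c[1] = 3×3 + 0×2 = 9; c[2] = 0×3 + 1×2 = 2; c[3] = 1×3 = 3. Result coefficients: [6, 9, 2, 3] → 6 + 9s + 2s^2 + 3s^3

6 + 9s + 2s^2 + 3s^3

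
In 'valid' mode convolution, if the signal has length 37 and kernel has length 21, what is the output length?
'Valid' mode counts only positions where the kernel fully overlaps the signal: m - n + 1 = 37 - 21 + 1 = 17

17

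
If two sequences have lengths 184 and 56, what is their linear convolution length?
Linear/full convolution length: m + n - 1 = 184 + 56 - 1 = 239

239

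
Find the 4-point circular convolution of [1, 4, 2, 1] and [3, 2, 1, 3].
Use y[k] = Σ_j a[j]·b[(k-j) mod 4]. y[0] = 1×3 + 4×3 + 2×1 + 1×2 = 19; y[1] = 1×2 + 4×3 + 2×3 + 1×1 = 21; y[2] = 1×1 + 4×2 + 2×3 + 1×3 = 18; y[3] = 1×3 + 4×1 + 2×2 + 1×3 = 14. Result: [19, 21, 18, 14]

[19, 21, 18, 14]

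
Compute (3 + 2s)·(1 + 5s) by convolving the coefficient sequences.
Ascending coefficients: a = [3, 2], b = [1, 5]. c[0] = 3×1 = 3; c[1] = 3×5 + 2×1 = 17; c[2] = 2×5 = 10. Result coefficients: [3, 17, 10] → 3 + 17s + 10s^2

3 + 17s + 10s^2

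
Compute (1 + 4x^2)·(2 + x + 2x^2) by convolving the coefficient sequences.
Ascending coefficients: a = [1, 0, 4], b = [2, 1, 2]. c[0] = 1×2 = 2; c[1] = 1×1 + 0×2 = 1; c[2] = 1×2 + 0×1 + 4×2 = 10; c[3] = 0×2 + 4×1 = 4; c[4] = 4×2 = 8. Result coefficients: [2, 1, 10, 4, 8] → 2 + x + 10x^2 + 4x^3 + 8x^4

2 + x + 10x^2 + 4x^3 + 8x^4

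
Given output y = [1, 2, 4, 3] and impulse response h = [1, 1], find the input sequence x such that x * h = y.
Deconvolve y=[1, 2, 4, 3] by h=[1, 1]. Since h[0]=1, solve forward: x[0] = y[0] / 1 = 1; x[1] = (y[1] - 1×1) / 1 = 1; x[2] = (y[2] - 1×1) / 1 = 3. So x = [1, 1, 3]. Check by forward convolution: y[0] = 1×1 = 1; y[1] = 1×1 + 1×1 = 2; y[2] = 1×1 + 3×1 = 4; y[3] = 3×1 = 3

[1, 1, 3]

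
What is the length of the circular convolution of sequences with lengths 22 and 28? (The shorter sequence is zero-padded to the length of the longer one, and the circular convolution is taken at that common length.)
Circular convolution (zero-padding the shorter input) has length max(m, n) = max(22, 28) = 28

28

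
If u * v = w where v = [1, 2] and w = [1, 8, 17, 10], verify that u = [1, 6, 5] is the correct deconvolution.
Forward-compute [1, 6, 5] * [1, 2]: w[0] = 1×1 = 1; w[1] = 1×2 + 6×1 = 8; w[2] = 6×2 + 5×1 = 17; w[3] = 5×2 = 10 → [1, 8, 17, 10]. Matches given w = [1, 8, 17, 10], so verified.

Verified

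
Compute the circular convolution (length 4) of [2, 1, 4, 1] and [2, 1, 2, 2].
Use y[k] = Σ_j x[j]·h[(k-j) mod 4]. y[0] = 2×2 + 1×2 + 4×2 + 1×1 = 15; y[1] = 2×1 + 1×2 + 4×2 + 1×2 = 14; y[2] = 2×2 + 1×1 + 4×2 + 1×2 = 15; y[3] = 2×2 + 1×2 + 4×1 + 1×2 = 12. Result: [15, 14, 15, 12]

[15, 14, 15, 12]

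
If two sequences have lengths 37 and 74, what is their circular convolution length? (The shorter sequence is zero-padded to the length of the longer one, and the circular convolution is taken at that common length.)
Circular convolution (zero-padding the shorter input) has length max(m, n) = max(37, 74) = 74

74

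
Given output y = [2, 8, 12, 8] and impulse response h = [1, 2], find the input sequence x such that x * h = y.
Deconvolve y=[2, 8, 12, 8] by h=[1, 2]. Since h[0]=1, solve forward: x[0] = y[0] / 1 = 2; x[1] = (y[1] - 2×2) / 1 = 4; x[2] = (y[2] - 4×2) / 1 = 4. So x = [2, 4, 4]. Check by forward convolution: y[0] = 2×1 = 2; y[1] = 2×2 + 4×1 = 8; y[2] = 4×2 + 4×1 = 12; y[3] = 4×2 = 8

[2, 4, 4]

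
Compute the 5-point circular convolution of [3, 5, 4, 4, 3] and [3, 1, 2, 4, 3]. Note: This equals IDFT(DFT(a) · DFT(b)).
Either evaluate y[k] = Σ_j a[j]·b[(k-j) mod 5] directly, or use IDFT(DFT(a) · DFT(b)). y[0] = 3×3 + 5×3 + 4×4 + 4×2 + 3×1 = 51; y[1] = 3×1 + 5×3 + 4×3 + 4×4 + 3×2 = 52; y[2] = 3×2 + 5×1 + 4×3 + 4×3 + 3×4 = 47; y[3] = 3×4 + 5×2 + 4×1 + 4×3 + 3×3 = 47; y[4] = 3×3 + 5×4 + 4×2 + 4×1 + 3×3 = 50. Result: [51, 52, 47, 47, 50]

[51, 52, 47, 47, 50]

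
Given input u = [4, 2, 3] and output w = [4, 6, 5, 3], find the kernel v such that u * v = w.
Output length 4 = len(u) + len(v) - 1 ⇒ len(v) = 2. Solve v forward using v[k] = (w[k] - Σ_{i≥1} u[i]·v[k-i]) / u[0]: v[0] = w[0] / u[0] = 4 / 4 = 1; v[1] = (w[1] - 2×1) / u[0] = (6 - 2×1) / 4 = 1. So v = [1, 1]. Forward-check [4, 2, 3] * [1, 1]: w[0] = 4×1 = 4; w[1] = 4×1 + 2×1 = 6; w[2] = 2×1 + 3×1 = 5; w[3] = 3×1 = 3 → [4, 6, 5, 3] ✓

[1, 1]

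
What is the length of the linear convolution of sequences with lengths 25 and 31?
Linear/full convolution length: m + n - 1 = 25 + 31 - 1 = 55

55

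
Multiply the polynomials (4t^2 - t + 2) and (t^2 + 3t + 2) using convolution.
Ascending coefficients: a = [2, -1, 4], b = [2, 3, 1]. c[0] = 2×2 = 4; c[1] = 2×3 + -1×2 = 4; c[2] = 2×1 + -1×3 + 4×2 = 7; c[3] = -1×1 + 4×3 = 11; c[4] = 4×1 = 4. Result coefficients: [4, 4, 7, 11, 4] → 4t^4 + 11t^3 + 7t^2 + 4t + 4

4t^4 + 11t^3 + 7t^2 + 4t + 4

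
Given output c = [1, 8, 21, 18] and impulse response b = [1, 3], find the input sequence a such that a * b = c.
Deconvolve c=[1, 8, 21, 18] by b=[1, 3]. Since b[0]=1, solve forward: a[0] = c[0] / 1 = 1; a[1] = (c[1] - 1×3) / 1 = 5; a[2] = (c[2] - 5×3) / 1 = 6. So a = [1, 5, 6]. Check by forward convolution: c[0] = 1×1 = 1; c[1] = 1×3 + 5×1 = 8; c[2] = 5×3 + 6×1 = 21; c[3] = 6×3 = 18

[1, 5, 6]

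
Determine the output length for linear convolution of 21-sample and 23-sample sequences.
Linear/full convolution length: m + n - 1 = 21 + 23 - 1 = 43

43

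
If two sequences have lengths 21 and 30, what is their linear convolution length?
Linear/full convolution length: m + n - 1 = 21 + 30 - 1 = 50

50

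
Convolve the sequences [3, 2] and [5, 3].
y[0] = 3×5 = 15; y[1] = 3×3 + 2×5 = 19; y[2] = 2×3 = 6

[15, 19, 6]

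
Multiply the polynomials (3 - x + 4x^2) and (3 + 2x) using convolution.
Ascending coefficients: a = [3, -1, 4], b = [3, 2]. c[0] = 3×3 = 9; c[1] = 3×2 + -1×3 = 3; c[2] = -1×2 + 4×3 = 10; c[3] = 4×2 = 8. Result coefficients: [9, 3, 10, 8] → 9 + 3x + 10x^2 + 8x^3

9 + 3x + 10x^2 + 8x^3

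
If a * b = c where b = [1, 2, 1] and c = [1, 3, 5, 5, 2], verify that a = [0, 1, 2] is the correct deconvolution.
Forward-compute [0, 1, 2] * [1, 2, 1]: c[0] = 0×1 = 0; c[1] = 0×2 + 1×1 = 1; c[2] = 0×1 + 1×2 + 2×1 = 4; c[3] = 1×1 + 2×2 = 5; c[4] = 2×1 = 2 → [0, 1, 4, 5, 2]. Does not match given c = [1, 3, 5, 5, 2].

Not verified. [0, 1, 2] * [1, 2, 1] = [0, 1, 4, 5, 2], which differs from [1, 3, 5, 5, 2] at index 0.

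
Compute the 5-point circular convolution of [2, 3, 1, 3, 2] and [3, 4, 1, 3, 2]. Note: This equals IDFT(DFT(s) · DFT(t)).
Either evaluate y[k] = Σ_j s[j]·t[(k-j) mod 5] directly, or use IDFT(DFT(s) · DFT(t)). y[0] = 2×3 + 3×2 + 1×3 + 3×1 + 2×4 = 26; y[1] = 2×4 + 3×3 + 1×2 + 3×3 + 2×1 = 30; y[2] = 2×1 + 3×4 + 1×3 + 3×2 + 2×3 = 29; y[3] = 2×3 + 3×1 + 1×4 + 3×3 + 2×2 = 26; y[4] = 2×2 + 3×3 + 1×1 + 3×4 + 2×3 = 32. Result: [26, 30, 29, 26, 32]

[26, 30, 29, 26, 32]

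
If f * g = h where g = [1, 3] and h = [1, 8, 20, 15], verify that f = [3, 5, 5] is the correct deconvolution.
Forward-compute [3, 5, 5] * [1, 3]: h[0] = 3×1 = 3; h[1] = 3×3 + 5×1 = 14; h[2] = 5×3 + 5×1 = 20; h[3] = 5×3 = 15 → [3, 14, 20, 15]. Does not match given h = [1, 8, 20, 15].

Not verified. [3, 5, 5] * [1, 3] = [3, 14, 20, 15], which differs from [1, 8, 20, 15] at index 0.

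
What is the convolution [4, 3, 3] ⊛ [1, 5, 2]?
y[0] = 4×1 = 4; y[1] = 4×5 + 3×1 = 23; y[2] = 4×2 + 3×5 + 3×1 = 26; y[3] = 3×2 + 3×5 = 21; y[4] = 3×2 = 6

[4, 23, 26, 21, 6]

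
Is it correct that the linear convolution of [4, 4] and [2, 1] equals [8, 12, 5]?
Recompute linear convolution of [4, 4] and [2, 1]: y[0] = 4×2 = 8; y[1] = 4×1 + 4×2 = 12; y[2] = 4×1 = 4 → [8, 12, 4]. Compare to given [8, 12, 5]: they differ at index 2: given 5, correct 4, so answer: No

No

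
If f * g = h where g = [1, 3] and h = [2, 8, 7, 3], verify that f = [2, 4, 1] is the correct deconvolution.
Forward-compute [2, 4, 1] * [1, 3]: h[0] = 2×1 = 2; h[1] = 2×3 + 4×1 = 10; h[2] = 4×3 + 1×1 = 13; h[3] = 1×3 = 3 → [2, 10, 13, 3]. Does not match given h = [2, 8, 7, 3].

Not verified. [2, 4, 1] * [1, 3] = [2, 10, 13, 3], which differs from [2, 8, 7, 3] at index 1.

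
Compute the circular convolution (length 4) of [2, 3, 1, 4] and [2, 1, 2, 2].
Use y[k] = Σ_j x[j]·h[(k-j) mod 4]. y[0] = 2×2 + 3×2 + 1×2 + 4×1 = 16; y[1] = 2×1 + 3×2 + 1×2 + 4×2 = 18; y[2] = 2×2 + 3×1 + 1×2 + 4×2 = 17; y[3] = 2×2 + 3×2 + 1×1 + 4×2 = 19. Result: [16, 18, 17, 19]

[16, 18, 17, 19]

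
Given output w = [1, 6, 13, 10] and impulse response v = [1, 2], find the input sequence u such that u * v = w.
Deconvolve w=[1, 6, 13, 10] by v=[1, 2]. Since v[0]=1, solve forward: u[0] = w[0] / 1 = 1; u[1] = (w[1] - 1×2) / 1 = 4; u[2] = (w[2] - 4×2) / 1 = 5. So u = [1, 4, 5]. Check by forward convolution: w[0] = 1×1 = 1; w[1] = 1×2 + 4×1 = 6; w[2] = 4×2 + 5×1 = 13; w[3] = 5×2 = 10

[1, 4, 5]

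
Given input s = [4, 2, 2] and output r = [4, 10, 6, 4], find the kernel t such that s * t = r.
Output length 4 = len(s) + len(t) - 1 ⇒ len(t) = 2. Solve t forward using t[k] = (r[k] - Σ_{i≥1} s[i]·t[k-i]) / s[0]: t[0] = r[0] / s[0] = 4 / 4 = 1; t[1] = (r[1] - 2×1) / s[0] = (10 - 2×1) / 4 = 2. So t = [1, 2]. Forward-check [4, 2, 2] * [1, 2]: r[0] = 4×1 = 4; r[1] = 4×2 + 2×1 = 10; r[2] = 2×2 + 2×1 = 6; r[3] = 2×2 = 4 → [4, 10, 6, 4] ✓

[1, 2]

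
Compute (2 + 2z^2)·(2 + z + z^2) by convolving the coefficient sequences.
Ascending coefficients: a = [2, 0, 2], b = [2, 1, 1]. c[0] = 2×2 = 4; c[1] = 2×1 + 0×2 = 2; c[2] = 2×1 + 0×1 + 2×2 = 6; c[3] = 0×1 + 2×1 = 2; c[4] = 2×1 = 2. Result coefficients: [4, 2, 6, 2, 2] → 4 + 2z + 6z^2 + 2z^3 + 2z^4

4 + 2z + 6z^2 + 2z^3 + 2z^4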